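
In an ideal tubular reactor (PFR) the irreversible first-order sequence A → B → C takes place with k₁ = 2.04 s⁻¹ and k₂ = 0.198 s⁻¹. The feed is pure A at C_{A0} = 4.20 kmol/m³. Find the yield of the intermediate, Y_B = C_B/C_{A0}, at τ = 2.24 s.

0.699

Solving the coupled first-order balances gives C_B(τ) = [k₁/(k₂−k₁)]·C_{A0}·(e^(−k₁τ) − e^(−k₂τ)).
e^(−k₁τ) = e^(−2.04×2.24) = e^(−4.570) = 0.01036; e^(−k₂τ) = e^(−0.4435) = 0.6418.
C_B = 2.04×4.20/(0.198−2.04) × (0.01036−0.6418) = (-4.651)×(-0.6314) = 2.937 kmol/m³.
Y_B = C_B/C_{A0} = 2.937/4.20 = 0.699.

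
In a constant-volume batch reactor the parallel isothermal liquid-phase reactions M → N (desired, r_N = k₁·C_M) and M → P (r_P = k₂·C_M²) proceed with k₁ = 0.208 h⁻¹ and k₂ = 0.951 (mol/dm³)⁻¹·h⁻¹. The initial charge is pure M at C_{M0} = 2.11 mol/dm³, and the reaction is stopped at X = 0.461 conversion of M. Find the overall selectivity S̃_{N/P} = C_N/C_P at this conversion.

0.138

C_M = C_{M0}(1−X) = 1.137 mol/dm³.
Along a PFR/batch, dC_N/dC_M = −r_N/(r_N+r_P) = −k₁/(k₁+k₂·C_M).
Integrating from C_{M0} to C_M: C_N = (0.208/0.951)·ln[(0.208+0.951·2.11)/(0.208+0.951·1.14)] = 0.2187·ln(2.215/1.290) = 0.1183 mol/dm³.
C_P = (C_{M0}−C_M)−C_N = 0.8544 mol/dm³; S̃_{N/P} = 0.1183/0.8544 = 0.138.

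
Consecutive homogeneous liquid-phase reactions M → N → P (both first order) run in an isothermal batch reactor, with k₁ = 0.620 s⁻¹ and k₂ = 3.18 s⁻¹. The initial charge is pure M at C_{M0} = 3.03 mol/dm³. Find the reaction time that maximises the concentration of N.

0.639 s

For first-order series the maximum of C_N occurs at t_opt = ln(k₂/k₁)/(k₂−k₁).
= ln(3.18/0.620)/(3.18−0.620) = ln(5.129)/2.560 = 1.635/2.560 = 0.639 s.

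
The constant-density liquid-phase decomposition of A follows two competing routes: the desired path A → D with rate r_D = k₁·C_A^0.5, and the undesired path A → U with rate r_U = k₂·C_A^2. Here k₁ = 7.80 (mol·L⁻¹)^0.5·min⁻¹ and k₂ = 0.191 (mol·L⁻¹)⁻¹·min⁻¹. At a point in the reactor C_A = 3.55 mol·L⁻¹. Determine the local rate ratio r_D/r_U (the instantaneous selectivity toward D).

6.11

S_{D/U} = r_D/r_U = (k₁·C_A^0.5)/(k₂·C_A^2) = (k₁/k₂)·C_A^-1.5.
= (7.80×3.550^0.5) / (0.191×3.550^2) = 14.70/2.407 = 6.11.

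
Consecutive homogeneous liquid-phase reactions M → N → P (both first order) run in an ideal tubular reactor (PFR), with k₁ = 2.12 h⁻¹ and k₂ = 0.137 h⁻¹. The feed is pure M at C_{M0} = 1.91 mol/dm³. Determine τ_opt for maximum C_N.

For first-order series the maximum of C_N occurs at τ_opt = ln(k₂/k₁)/(k₂−k₁).
= ln(0.137/2.12)/(0.137−2.12) = ln(0.06462)/-1.983 = -2.739/-1.983 = 1.38 h.

1.38 h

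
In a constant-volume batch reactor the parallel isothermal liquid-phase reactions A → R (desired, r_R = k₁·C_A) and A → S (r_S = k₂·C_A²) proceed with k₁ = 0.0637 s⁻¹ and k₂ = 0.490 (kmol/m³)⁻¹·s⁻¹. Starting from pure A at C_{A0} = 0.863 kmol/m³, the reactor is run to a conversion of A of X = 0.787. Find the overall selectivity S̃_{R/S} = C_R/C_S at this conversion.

0.283

C_A = C_{A0}(1−X) = 0.1838 kmol/m³.
Along a PFR/batch, dC_R/dC_A = −r_R/(r_R+r_S) = −k₁/(k₁+k₂·C_A).
Integrating from C_{A0} to C_A: C_R = (0.0637/0.490)·ln[(0.0637+0.490·0.863)/(0.0637+0.490·0.184)] = 0.1300·ln(0.4866/0.1538) = 0.1497 kmol/m³.
C_S = (C_{A0}−C_A)−C_R = 0.5294 kmol/m³; S̃_{R/S} = 0.1497/0.5294 = 0.283.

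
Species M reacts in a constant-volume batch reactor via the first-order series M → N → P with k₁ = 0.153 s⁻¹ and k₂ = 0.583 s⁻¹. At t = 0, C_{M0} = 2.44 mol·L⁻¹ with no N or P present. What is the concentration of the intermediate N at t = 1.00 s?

0.260 mol·L⁻¹

Solving the coupled first-order balances gives C_N(t) = [k₁/(k₂−k₁)]·C_{M0}·(e^(−k₁t) − e^(−k₂t)).
e^(−k₁t) = e^(−0.153×1.00) = e^(−0.1530) = 0.8581; e^(−k₂t) = e^(−0.5830) = 0.5582.
C_N = 0.153×2.44/(0.583−0.153) × (0.8581−0.5582) = 0.8682×0.2999 = 0.2604 mol·L⁻¹.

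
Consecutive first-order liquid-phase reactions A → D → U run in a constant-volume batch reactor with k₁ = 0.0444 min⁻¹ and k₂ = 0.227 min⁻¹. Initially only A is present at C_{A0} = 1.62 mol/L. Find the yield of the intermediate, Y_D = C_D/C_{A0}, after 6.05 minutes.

For first-order series with pure A initially, C_D(t) = k₁C_{A0}/(k₂−k₁)·(e^(−k₁t) − e^(−k₂t)).
e^(−k₁t) = e^(−0.0444×6.05) = e^(−0.2686) = 0.7644; e^(−k₂t) = e^(−1.373) = 0.2533.
C_D = 0.0444×1.62/(0.227−0.0444) × (0.7644−0.2533) = 0.3939×0.5112 = 0.2014 mol/L.
Y_D = C_D/C_{A0} = 0.2014/1.62 = 0.124.

0.124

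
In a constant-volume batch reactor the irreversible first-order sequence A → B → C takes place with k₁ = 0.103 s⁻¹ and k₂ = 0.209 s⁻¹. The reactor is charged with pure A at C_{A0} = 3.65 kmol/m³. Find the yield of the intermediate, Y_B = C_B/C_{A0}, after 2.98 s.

Solving the coupled first-order balances gives C_B(t) = [k₁/(k₂−k₁)]·C_{A0}·(e^(−k₁t) − e^(−k₂t)).
e^(−k₁t) = e^(−0.103×2.98) = e^(−0.3069) = 0.7357; e^(−k₂t) = e^(−0.6228) = 0.5364.
C_B = 0.103×3.65/(0.209−0.103) × (0.7357−0.5364) = 3.547×0.1993 = 0.7067 kmol/m³.
Y_B = C_B/C_{A0} = 0.7067/3.65 = 0.194.

0.194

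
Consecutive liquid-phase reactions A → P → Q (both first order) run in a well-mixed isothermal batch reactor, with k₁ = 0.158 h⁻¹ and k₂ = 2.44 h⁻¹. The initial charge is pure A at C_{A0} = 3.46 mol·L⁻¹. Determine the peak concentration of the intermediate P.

For a first-order series the maximum intermediate yield is C_{P,max}/C_{A0} = (k₁/k₂)^[k₂/(k₂−k₁)].
= (0.158/2.44)^(2.44/(2.44−0.158)) = (0.06475)^(1.069) = 0.05358.
C_{P,max} = 0.05358×3.46 = 0.185 mol·L⁻¹.

0.185 mol·L⁻¹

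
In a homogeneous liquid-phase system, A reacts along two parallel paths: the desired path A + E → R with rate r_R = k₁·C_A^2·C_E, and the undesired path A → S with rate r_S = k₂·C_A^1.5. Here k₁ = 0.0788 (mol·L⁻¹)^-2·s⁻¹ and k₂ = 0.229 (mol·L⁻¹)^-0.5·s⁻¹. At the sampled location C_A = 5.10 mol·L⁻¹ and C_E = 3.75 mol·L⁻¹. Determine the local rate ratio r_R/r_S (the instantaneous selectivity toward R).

2.91

S_{R/S} = r_R/r_S = (k₁·C_A^2·C_E)/(k₂·C_A^1.5) = (k₁/k₂)·C_A^0.5·C_E.
= (0.0788×5.100^2×3.750) / (0.229×5.100^1.5) = 7.686/2.637 = 2.91.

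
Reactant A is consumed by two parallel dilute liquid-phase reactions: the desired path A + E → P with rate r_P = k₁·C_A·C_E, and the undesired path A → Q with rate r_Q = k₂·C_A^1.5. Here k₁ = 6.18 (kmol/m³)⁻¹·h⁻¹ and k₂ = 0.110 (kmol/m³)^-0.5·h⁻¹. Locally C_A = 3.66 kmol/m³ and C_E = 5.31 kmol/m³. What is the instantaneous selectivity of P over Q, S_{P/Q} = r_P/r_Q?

S_{P/Q} = r_P/r_Q = (k₁·C_A·C_E)/(k₂·C_A^1.5) = (k₁/k₂)·C_A^-0.5·C_E.
= (6.18×3.660×5.310) / (0.110×3.660^1.5) = 120.1/0.7702 = 156.

156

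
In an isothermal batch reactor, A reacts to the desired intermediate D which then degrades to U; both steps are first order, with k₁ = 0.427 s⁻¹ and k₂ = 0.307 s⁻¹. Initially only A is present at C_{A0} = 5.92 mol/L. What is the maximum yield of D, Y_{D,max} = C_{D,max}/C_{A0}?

0.430

For a first-order series the maximum intermediate yield is C_{D,max}/C_{A0} = (k₁/k₂)^[k₂/(k₂−k₁)].
= (0.427/0.307)^(0.307/(0.307−0.427)) = (1.391)^(-2.558) = 0.4299.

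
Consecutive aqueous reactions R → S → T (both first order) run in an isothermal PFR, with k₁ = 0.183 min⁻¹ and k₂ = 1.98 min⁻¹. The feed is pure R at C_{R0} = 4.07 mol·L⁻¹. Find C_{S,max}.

0.295 mol·L⁻¹

At the optimum, C_{S,max}/C_{R0} = (k₁/k₂)^[k₂/(k₂−k₁)].
= (0.183/1.98)^(1.98/(1.98−0.183)) = (0.09242)^(1.102) = 0.07252.
C_{S,max} = 0.07252×4.07 = 0.295 mol·L⁻¹.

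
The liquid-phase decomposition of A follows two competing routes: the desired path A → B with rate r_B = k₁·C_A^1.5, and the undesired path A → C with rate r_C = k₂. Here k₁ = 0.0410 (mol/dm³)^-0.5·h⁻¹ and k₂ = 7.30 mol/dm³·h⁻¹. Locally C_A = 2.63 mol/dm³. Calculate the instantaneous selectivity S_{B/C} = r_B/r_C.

0.0240

S_{B/C} = r_B/r_C = (k₁·C_A^1.5)/(k₂) = (k₁/k₂)·C_A^1.5.
= (0.0410×2.630^1.5) / (7.30) = 0.1749/7.300 = 0.0240.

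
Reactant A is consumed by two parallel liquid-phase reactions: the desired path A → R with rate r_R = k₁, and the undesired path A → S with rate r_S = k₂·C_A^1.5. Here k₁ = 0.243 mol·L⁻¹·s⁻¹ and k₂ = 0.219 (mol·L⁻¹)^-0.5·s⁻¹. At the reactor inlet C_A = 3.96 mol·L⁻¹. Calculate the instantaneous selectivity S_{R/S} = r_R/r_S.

S_{R/S} = r_R/r_S = (k₁)/(k₂·C_A^1.5) = (k₁/k₂)·C_A^-1.5.
= (0.243) / (0.219×3.960^1.5) = 0.2430/1.726 = 0.141.

0.141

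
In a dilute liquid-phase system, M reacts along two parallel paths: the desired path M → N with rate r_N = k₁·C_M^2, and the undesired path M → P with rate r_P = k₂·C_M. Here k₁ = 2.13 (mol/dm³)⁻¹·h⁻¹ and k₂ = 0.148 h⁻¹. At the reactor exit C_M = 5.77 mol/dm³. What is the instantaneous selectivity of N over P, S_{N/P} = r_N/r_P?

S_{N/P} = r_N/r_P = (k₁·C_M^2)/(k₂·C_M) = (k₁/k₂)·C_M.
= (2.13×5.770^2) / (0.148×5.770) = 70.91/0.8540 = 83.0.
Since the desired path is higher order in M, keeping C_M high (PFR or concentrated feed) favours N.

83.0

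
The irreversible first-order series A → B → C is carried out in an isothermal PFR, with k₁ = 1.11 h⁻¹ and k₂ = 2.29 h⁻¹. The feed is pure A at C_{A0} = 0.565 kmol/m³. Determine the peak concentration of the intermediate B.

At the optimum, C_{B,max}/C_{A0} = (k₁/k₂)^[k₂/(k₂−k₁)].
= (1.11/2.29)^(2.29/(2.29−1.11)) = (0.4847)^(1.941) = 0.2453.
C_{B,max} = 0.2453×0.565 = 0.139 kmol/m³.

0.139 kmol/m³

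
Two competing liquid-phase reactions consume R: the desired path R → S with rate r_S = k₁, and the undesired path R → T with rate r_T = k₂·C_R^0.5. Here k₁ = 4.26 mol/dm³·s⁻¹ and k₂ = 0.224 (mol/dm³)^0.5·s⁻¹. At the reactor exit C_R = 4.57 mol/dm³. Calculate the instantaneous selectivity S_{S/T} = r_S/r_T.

8.90

S_{S/T} = r_S/r_T = (k₁)/(k₂·C_R^0.5) = (k₁/k₂)·C_R^-0.5.
= (4.26) / (0.224×4.570^0.5) = 4.260/0.4789 = 8.90.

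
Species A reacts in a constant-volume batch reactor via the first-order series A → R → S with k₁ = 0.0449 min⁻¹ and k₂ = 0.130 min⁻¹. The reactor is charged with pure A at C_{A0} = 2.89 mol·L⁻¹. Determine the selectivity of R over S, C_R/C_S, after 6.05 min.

For first-order series with pure A initially, C_R(t) = k₁C_{A0}/(k₂−k₁)·(e^(−k₁t) − e^(−k₂t)).
e^(−k₁t) = e^(−0.0449×6.05) = e^(−0.2716) = 0.7621; e^(−k₂t) = e^(−0.7865) = 0.4554.
C_R = 0.0449×2.89/(0.130−0.0449) × (0.7621−0.4554) = 1.525×0.3067 = 0.4676 mol·L⁻¹.
C_A = C_{A0}e^(−k₁t) = 2.203 mol·L⁻¹, so C_S = C_{A0}−C_A−C_R = 0.2198 mol·L⁻¹; C_R/C_S = 2.13.

2.13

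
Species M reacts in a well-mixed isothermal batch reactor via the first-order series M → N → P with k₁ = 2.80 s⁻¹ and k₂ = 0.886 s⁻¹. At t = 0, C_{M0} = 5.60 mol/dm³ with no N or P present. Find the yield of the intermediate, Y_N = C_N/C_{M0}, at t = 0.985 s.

Solving the coupled first-order balances gives C_N(t) = [k₁/(k₂−k₁)]·C_{M0}·(e^(−k₁t) − e^(−k₂t)).
e^(−k₁t) = e^(−2.80×0.985) = e^(−2.758) = 0.06342; e^(−k₂t) = e^(−0.8727) = 0.4178.
C_N = 2.80×5.60/(0.886−2.80) × (0.06342−0.4178) = (-8.192)×(-0.3544) = 2.903 mol/dm³.
Y_N = C_N/C_{M0} = 2.903/5.60 = 0.518.

0.518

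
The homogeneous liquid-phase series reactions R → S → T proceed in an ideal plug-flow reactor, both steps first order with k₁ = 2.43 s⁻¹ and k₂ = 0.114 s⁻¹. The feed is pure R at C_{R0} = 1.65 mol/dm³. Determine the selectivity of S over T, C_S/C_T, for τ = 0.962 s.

Solving the coupled first-order balances gives C_S(τ) = [k₁/(k₂−k₁)]·C_{R0}·(e^(−k₁τ) − e^(−k₂τ)).
e^(−k₁τ) = e^(−2.43×0.962) = e^(−2.338) = 0.09655; e^(−k₂τ) = e^(−0.1097) = 0.8961.
C_S = 2.43×1.65/(0.114−2.43) × (0.09655−0.8961) = (-1.731)×(-0.7996) = 1.384 mol/dm³.
C_R = C_{R0}e^(−k₁τ) = 0.1593 mol/dm³, so C_T = C_{R0}−C_R−C_S = 0.1064 mol/dm³; C_S/C_T = 13.0.

13.0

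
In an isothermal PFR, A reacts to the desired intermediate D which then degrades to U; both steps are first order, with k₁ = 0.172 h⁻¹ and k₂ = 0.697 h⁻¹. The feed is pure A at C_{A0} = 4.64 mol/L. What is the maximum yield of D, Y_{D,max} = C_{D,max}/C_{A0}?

0.156

For a first-order series the maximum intermediate yield is C_{D,max}/C_{A0} = (k₁/k₂)^[k₂/(k₂−k₁)].
= (0.172/0.697)^(0.697/(0.697−0.172)) = (0.2468)^(1.328) = 0.1560.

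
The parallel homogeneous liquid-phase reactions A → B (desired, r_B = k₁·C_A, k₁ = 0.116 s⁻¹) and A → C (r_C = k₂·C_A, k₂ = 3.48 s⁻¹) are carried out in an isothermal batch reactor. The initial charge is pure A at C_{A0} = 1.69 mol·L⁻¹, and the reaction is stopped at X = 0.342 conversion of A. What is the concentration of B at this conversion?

C_A = C_{A0}(1−X) = 1.112 mol·L⁻¹.
Both paths are first order in A, so the instantaneous fraction to B is constant: dC_B/d(−C_A) = k₁/(k₁+k₂) = 0.03226.
C_B = 0.03226·(C_{A0}−C_A) = 0.03226×0.5780 = 0.0186 mol·L⁻¹.

0.0186 mol·L⁻¹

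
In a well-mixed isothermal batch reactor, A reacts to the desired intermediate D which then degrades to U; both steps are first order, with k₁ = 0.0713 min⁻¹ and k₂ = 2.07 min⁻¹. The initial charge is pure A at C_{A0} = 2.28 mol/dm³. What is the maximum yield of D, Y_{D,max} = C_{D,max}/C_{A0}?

At the optimum, C_{D,max}/C_{A0} = (k₁/k₂)^[k₂/(k₂−k₁)].
= (0.0713/2.07)^(2.07/(2.07−0.0713)) = (0.03444)^(1.036) = 0.03054.

0.0305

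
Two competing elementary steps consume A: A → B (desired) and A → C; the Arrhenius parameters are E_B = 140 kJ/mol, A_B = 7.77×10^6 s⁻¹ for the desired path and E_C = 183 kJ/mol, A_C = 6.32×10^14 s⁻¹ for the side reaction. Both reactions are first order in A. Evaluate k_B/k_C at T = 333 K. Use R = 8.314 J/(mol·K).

0.0684

k_B/k_C = (A_B/A_C)·exp[−(E_B−E_C)/(RT)] = (A_B/A_C)·exp[(E_C−E_B)/(RT)].
(E_C−E_B)/(RT) = (183−140)×10³/(8.314×333) = 43000/2769 = 15.53.
k_B/k_C = (7.77×10^6/6.32×10^14)·exp(15.53) = 1.229×10^-8 × 5.562×10^6 = 0.0684.
Since E_B < E_C, lowering the temperature improves selectivity toward B.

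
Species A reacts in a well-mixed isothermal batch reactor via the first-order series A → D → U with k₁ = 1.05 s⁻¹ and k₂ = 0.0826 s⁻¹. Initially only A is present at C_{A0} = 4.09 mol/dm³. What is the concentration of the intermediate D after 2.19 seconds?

3.26 mol/dm³

Solving the coupled first-order balances gives C_D(t) = [k₁/(k₂−k₁)]·C_{A0}·(e^(−k₁t) − e^(−k₂t)).
e^(−k₁t) = e^(−1.05×2.19) = e^(−2.300) = 0.1003; e^(−k₂t) = e^(−0.1809) = 0.8345.
C_D = 1.05×4.09/(0.0826−1.05) × (0.1003−0.8345) = (-4.439)×(-0.7342) = 3.259 mol/dm³.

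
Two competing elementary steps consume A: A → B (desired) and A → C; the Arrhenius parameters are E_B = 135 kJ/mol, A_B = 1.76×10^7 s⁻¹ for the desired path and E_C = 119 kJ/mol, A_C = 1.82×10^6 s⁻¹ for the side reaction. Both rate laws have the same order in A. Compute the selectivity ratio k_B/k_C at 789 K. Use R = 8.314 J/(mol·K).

k_B/k_C = (A_B/A_C)·exp[−(E_B−E_C)/(RT)] = (A_B/A_C)·exp[(E_C−E_B)/(RT)].
(E_C−E_B)/(RT) = (119−135)×10³/(8.314×789) = -16000/6560 = -2.439.
k_B/k_C = (1.76×10^7/1.82×10^6)·exp(-2.439) = 9.670 × 0.08724 = 0.844.

0.844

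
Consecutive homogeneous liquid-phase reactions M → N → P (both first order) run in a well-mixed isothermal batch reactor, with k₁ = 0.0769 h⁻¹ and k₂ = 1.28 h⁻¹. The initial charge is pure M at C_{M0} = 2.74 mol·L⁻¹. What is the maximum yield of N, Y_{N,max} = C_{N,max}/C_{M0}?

0.0502

For a first-order series the maximum intermediate yield is C_{N,max}/C_{M0} = (k₁/k₂)^[k₂/(k₂−k₁)].
= (0.0769/1.28)^(1.28/(1.28−0.0769)) = (0.06008)^(1.064) = 0.05019.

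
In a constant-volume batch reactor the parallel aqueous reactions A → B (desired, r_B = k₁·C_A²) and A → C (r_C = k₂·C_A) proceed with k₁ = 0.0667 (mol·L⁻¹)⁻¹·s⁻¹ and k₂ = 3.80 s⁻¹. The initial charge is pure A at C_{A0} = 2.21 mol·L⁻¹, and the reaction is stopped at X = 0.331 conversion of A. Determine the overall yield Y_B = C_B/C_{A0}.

C_A = C_{A0}(1−X) = 1.478 mol·L⁻¹.
Along a PFR/batch, dC_C/dC_A = −r_C/(r_B+r_C) = −k₂/(k₂+k₁·C_A).
Integrating from C_{A0} to C_A: C_C = (3.80/0.0667)·ln[(3.80+0.0667·2.21)/(3.80+0.0667·1.48)] = 56.97·ln(3.947/3.899) = 0.7086 mol·L⁻¹.
Then C_B = (C_{A0}−C_A) − C_C = 0.7315 − 0.7086 = 0.02293 mol·L⁻¹.
Y_B = C_B/C_{A0} = 0.02293/2.21 = 0.0104.

0.0104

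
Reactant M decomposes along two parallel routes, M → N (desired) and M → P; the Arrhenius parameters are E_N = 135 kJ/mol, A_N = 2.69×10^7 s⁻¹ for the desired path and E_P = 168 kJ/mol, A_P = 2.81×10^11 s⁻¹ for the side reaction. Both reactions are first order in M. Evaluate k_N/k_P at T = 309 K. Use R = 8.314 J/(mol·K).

With equal orders, S_{N/P} = k_N/k_P = (A_N/A_P)·exp[(E_P−E_N)/(RT)].
(E_P−E_N)/(RT) = (168−135)×10³/(8.314×309) = 33000/2569 = 12.85.
k_N/k_P = (2.69×10^7/2.81×10^11)·exp(12.85) = 9.573×10^-5 × 3.790×10^5 = 36.3.
Since E_N < E_P, lowering the temperature improves selectivity toward N.

36.3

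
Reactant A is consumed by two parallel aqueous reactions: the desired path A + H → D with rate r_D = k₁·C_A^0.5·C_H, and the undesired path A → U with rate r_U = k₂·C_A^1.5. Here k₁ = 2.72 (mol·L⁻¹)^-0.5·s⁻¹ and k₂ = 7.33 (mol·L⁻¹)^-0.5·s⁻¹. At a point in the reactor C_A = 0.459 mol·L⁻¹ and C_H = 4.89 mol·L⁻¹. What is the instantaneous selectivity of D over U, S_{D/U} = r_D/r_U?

S_{D/U} = r_D/r_U = (k₁·C_A^0.5·C_H)/(k₂·C_A^1.5) = (k₁/k₂)·C_A⁻¹·C_H.
= (2.72×0.4590^0.5×4.890) / (7.33×0.4590^1.5) = 9.011/2.279 = 3.95.
The undesired path is higher order in A, so low C_A (CSTR or dilute feed) favours D.

3.95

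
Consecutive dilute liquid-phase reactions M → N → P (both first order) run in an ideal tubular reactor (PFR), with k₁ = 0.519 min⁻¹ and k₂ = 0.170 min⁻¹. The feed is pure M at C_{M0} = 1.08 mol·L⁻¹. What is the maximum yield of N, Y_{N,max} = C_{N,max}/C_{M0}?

0.581

For a first-order series the maximum intermediate yield is C_{N,max}/C_{M0} = (k₁/k₂)^[k₂/(k₂−k₁)].
= (0.519/0.170)^(0.170/(0.170−0.519)) = (3.053)^(-0.4871) = 0.5806.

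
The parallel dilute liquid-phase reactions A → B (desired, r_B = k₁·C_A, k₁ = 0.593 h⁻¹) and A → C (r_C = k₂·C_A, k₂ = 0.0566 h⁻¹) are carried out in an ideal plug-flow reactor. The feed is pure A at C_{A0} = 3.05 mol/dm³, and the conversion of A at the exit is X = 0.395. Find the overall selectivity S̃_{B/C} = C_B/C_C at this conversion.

10.5

C_A = C_{A0}(1−X) = 1.845 mol/dm³.
Both paths are first order in A, so the instantaneous fraction to B is constant: dC_B/d(−C_A) = k₁/(k₁+k₂) = 0.9129.
C_B = 0.9129·(C_{A0}−C_A) = 0.9129×1.205 = 1.10 mol/dm³.
C_C = (C_{A0}−C_A)−C_B = 0.1050 mol/dm³; S̃_{B/C} = 1.100/0.1050 = 10.5.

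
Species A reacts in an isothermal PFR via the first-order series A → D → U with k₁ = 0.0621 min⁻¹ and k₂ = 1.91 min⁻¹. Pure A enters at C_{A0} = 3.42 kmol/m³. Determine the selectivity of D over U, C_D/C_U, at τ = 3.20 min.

0.180

Solving the coupled first-order balances gives C_D(τ) = [k₁/(k₂−k₁)]·C_{A0}·(e^(−k₁τ) − e^(−k₂τ)).
e^(−k₁τ) = e^(−0.0621×3.20) = e^(−0.1987) = 0.8198; e^(−k₂τ) = e^(−6.112) = 0.002216.
C_D = 0.0621×3.42/(1.91−0.0621) × (0.8198−0.002216) = 0.1149×0.8176 = 0.09396 kmol/m³.
C_A = C_{A0}e^(−k₁τ) = 2.804 kmol/m³, so C_U = C_{A0}−C_A−C_D = 0.5224 kmol/m³; C_D/C_U = 0.180.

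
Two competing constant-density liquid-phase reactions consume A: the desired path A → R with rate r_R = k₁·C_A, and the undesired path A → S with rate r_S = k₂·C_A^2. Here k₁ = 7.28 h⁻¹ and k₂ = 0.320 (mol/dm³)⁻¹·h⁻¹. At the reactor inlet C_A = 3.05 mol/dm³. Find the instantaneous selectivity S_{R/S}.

S_{R/S} = r_R/r_S = (k₁·C_A)/(k₂·C_A^2) = (k₁/k₂)·C_A⁻¹.
= (7.28×3.050) / (0.320×3.050^2) = 22.20/2.977 = 7.46.
The undesired path is higher order in A, so low C_A (CSTR or dilute feed) favours R.

7.46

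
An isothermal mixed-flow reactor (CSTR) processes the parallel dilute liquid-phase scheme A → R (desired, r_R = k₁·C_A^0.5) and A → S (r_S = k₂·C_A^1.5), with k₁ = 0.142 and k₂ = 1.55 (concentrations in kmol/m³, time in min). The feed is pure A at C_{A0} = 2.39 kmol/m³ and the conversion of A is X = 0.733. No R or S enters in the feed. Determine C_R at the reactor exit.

0.220 kmol/m³

Exit C_A = C_{A0}(1−X) = 2.39×0.267 = 0.6381 kmol/m³.
Rates in a CSTR are evaluated at the outlet concentration: r_R = 0.142×0.6381^0.5 = 0.1134, r_S = 1.55×0.6381^1.5 = 0.7901.
Fraction of consumed A going to R: r_R/(r_R+r_S) = 0.1255.
C_R = 0.1255·C_{A0}·X = 0.1255×2.39×0.733 = 0.220 kmol/m³.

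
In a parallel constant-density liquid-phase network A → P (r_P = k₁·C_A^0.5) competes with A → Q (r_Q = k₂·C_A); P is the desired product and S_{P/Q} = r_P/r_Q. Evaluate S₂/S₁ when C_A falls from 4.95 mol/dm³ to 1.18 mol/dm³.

S_{P/Q} = (k₁/k₂)·C_A^-0.5, so S₂/S₁ = (C_{A,2}/C_{A,1})^-0.5.
= (1.18/4.95)^(-0.5) = (0.2384)^(-0.5) = 2.05.

2.05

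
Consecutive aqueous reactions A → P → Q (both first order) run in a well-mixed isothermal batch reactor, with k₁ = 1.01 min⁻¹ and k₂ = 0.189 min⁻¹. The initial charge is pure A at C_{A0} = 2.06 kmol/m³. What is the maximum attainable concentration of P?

For a first-order series the maximum intermediate yield is C_{P,max}/C_{A0} = (k₁/k₂)^[k₂/(k₂−k₁)].
= (1.01/0.189)^(0.189/(0.189−1.01)) = (5.344)^(-0.2302) = 0.6799.
C_{P,max} = 0.6799×2.06 = 1.40 kmol/m³.

1.40 kmol/m³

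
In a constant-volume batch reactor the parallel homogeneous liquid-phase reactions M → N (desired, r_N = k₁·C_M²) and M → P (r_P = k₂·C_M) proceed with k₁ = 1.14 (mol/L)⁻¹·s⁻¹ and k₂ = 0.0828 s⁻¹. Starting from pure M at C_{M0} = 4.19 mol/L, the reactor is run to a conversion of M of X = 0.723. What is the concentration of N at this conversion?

2.94 mol/L

C_M = C_{M0}(1−X) = 1.161 mol/L.
Along a PFR/batch, dC_P/dC_M = −r_P/(r_N+r_P) = −k₂/(k₂+k₁·C_M).
Integrating from C_{M0} to C_M: C_P = (0.0828/1.14)·ln[(0.0828+1.14·4.19)/(0.0828+1.14·1.16)] = 0.07263·ln(4.859/1.406) = 0.09008 mol/L.
Then C_N = (C_{M0}−C_M) − C_P = 3.029 − 0.09008 = 2.939 mol/L.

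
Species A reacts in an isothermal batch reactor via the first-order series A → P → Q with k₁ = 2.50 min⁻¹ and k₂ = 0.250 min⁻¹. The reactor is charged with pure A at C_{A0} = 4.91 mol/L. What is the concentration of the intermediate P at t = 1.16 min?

Solving the coupled first-order balances gives C_P(t) = [k₁/(k₂−k₁)]·C_{A0}·(e^(−k₁t) − e^(−k₂t)).
e^(−k₁t) = e^(−2.50×1.16) = e^(−2.900) = 0.05502; e^(−k₂t) = e^(−0.2900) = 0.7483.
C_P = 2.50×4.91/(0.250−2.50) × (0.05502−0.7483) = (-5.456)×(-0.6932) = 3.782 mol/L.

3.78 mol/L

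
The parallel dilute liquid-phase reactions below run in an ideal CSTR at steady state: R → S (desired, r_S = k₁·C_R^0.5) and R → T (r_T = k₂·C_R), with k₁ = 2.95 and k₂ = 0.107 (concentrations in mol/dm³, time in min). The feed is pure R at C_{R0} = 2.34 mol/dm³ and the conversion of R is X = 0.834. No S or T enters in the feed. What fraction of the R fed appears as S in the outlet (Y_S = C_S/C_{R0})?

0.816

Exit C_R = C_{R0}(1−X) = 2.34×0.166 = 0.3884 mol/dm³.
Rates in a CSTR are evaluated at the outlet concentration: r_S = 2.95×0.3884^0.5 = 1.839, r_T = 0.107×0.3884 = 0.04156.
Fraction of consumed R going to S: r_S/(r_S+r_T) = 0.9779.
C_S = 0.9779·C_{R0}·X = 0.9779×2.34×0.834 = 1.91 mol/dm³; Y_S = C_S/C_{R0} = 0.816.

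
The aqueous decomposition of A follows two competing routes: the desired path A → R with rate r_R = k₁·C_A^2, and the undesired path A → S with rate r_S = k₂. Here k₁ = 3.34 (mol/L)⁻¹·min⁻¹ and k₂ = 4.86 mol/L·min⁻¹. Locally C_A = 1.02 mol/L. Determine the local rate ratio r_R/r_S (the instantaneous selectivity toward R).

0.715

S_{R/S} = r_R/r_S = (k₁·C_A^2)/(k₂) = (k₁/k₂)·C_A^2.
= (3.34×1.020^2) / (4.86) = 3.475/4.860 = 0.715.
Since the desired path is higher order in A, keeping C_A high (PFR or concentrated feed) favours R.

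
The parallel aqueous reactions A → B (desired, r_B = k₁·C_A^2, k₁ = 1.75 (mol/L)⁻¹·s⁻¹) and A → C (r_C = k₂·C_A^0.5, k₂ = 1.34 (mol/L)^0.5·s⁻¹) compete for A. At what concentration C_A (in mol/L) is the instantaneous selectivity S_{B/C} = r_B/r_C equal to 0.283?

0.361 mol/L

S_{B/C} = (k₁/k₂)·C_A^1.5 ⇒ C_A = (S·k₂/k₁)^(1/1.5).
= (0.283×1.34/1.75)^(0.6667) = (0.2167)^(0.6667) = 0.361 mol/L.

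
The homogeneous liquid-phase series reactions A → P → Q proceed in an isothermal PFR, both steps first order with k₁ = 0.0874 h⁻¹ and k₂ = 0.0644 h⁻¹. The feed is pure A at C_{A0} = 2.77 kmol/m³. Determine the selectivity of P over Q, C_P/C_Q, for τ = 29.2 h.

The intermediate concentration in a first-order A→B→C sequence is C_P = k₁C_{A0}(e^(−k₁τ) − e^(−k₂τ))/(k₂−k₁).
e^(−k₁τ) = e^(−0.0874×29.2) = e^(−2.552) = 0.07792; e^(−k₂τ) = e^(−1.880) = 0.1525.
C_P = 0.0874×2.77/(0.0644−0.0874) × (0.07792−0.1525) = (-10.53)×(-0.07460) = 0.7852 kmol/m³.
C_A = C_{A0}e^(−k₁τ) = 0.2158 kmol/m³, so C_Q = C_{A0}−C_A−C_P = 1.769 kmol/m³; C_P/C_Q = 0.444.

0.444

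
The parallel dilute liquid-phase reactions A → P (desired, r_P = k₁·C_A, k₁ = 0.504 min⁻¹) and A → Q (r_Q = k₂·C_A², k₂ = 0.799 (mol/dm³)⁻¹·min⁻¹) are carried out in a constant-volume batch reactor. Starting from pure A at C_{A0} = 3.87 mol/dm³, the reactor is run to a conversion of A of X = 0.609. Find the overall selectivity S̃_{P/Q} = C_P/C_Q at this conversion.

0.248

C_A = C_{A0}(1−X) = 1.513 mol/dm³.
Along a PFR/batch, dC_P/dC_A = −r_P/(r_P+r_Q) = −k₁/(k₁+k₂·C_A).
Integrating from C_{A0} to C_A: C_P = (0.504/0.799)·ln[(0.504+0.799·3.87)/(0.504+0.799·1.51)] = 0.6308·ln(3.596/1.713) = 0.4678 mol/dm³.
C_Q = (C_{A0}−C_A)−C_P = 1.889 mol/dm³; S̃_{P/Q} = 0.4678/1.889 = 0.248.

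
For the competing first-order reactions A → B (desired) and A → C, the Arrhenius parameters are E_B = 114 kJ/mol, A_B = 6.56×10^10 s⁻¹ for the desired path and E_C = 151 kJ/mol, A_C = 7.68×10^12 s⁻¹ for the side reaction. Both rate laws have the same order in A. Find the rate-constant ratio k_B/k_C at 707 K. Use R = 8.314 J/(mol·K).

4.63

With equal orders, S_{B/C} = k_B/k_C = (A_B/A_C)·exp[(E_C−E_B)/(RT)].
(E_C−E_B)/(RT) = (151−114)×10³/(8.314×707) = 37000/5878 = 6.295.
k_B/k_C = (6.56×10^10/7.68×10^12)·exp(6.295) = 0.008542 × 541.7 = 4.63.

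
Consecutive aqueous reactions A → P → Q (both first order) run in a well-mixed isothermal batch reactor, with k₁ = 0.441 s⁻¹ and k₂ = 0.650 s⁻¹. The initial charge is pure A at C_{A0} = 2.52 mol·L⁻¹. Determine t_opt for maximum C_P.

1.86 s

Setting dC_P/dt = 0 gives t_opt = ln(k₂/k₁)/(k₂−k₁).
= ln(0.650/0.441)/(0.650−0.441) = ln(1.474)/0.2090 = 0.3879/0.2090 = 1.86 s.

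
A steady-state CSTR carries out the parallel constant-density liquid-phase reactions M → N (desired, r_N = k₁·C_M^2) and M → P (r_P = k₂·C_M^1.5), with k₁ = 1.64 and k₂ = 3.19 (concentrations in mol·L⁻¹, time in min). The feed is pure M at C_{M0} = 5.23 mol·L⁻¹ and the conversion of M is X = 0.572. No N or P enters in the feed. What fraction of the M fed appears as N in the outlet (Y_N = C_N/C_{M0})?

0.249

Exit C_M = C_{M0}(1−X) = 5.23×0.428 = 2.238 mol·L⁻¹.
A CSTR operates uniformly at the exit composition, giving r_N = 8.217 and r_P = 10.68 (each k·C_M^n at C_M = 2.238).
Fraction of consumed M going to N: r_N/(r_N+r_P) = 0.4348.
C_N = 0.4348·C_{M0}·X = 0.4348×5.23×0.572 = 1.30 mol·L⁻¹; Y_N = C_N/C_{M0} = 0.249.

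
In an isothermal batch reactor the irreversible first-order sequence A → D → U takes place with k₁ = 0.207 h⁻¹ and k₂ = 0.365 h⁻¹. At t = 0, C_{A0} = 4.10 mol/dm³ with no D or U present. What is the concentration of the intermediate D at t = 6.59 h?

Solving the coupled first-order balances gives C_D(t) = [k₁/(k₂−k₁)]·C_{A0}·(e^(−k₁t) − e^(−k₂t)).
e^(−k₁t) = e^(−0.207×6.59) = e^(−1.364) = 0.2556; e^(−k₂t) = e^(−2.405) = 0.09023.
C_D = 0.207×4.10/(0.365−0.207) × (0.2556−0.09023) = 5.372×0.1654 = 0.8883 mol/dm³.

0.888 mol/dm³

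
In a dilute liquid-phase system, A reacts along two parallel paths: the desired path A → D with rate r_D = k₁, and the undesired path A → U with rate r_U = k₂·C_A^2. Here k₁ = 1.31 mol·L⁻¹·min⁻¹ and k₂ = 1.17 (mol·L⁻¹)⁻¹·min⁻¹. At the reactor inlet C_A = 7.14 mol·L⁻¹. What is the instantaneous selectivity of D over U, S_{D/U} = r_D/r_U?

S_{D/U} = r_D/r_U = (k₁)/(k₂·C_A^2) = (k₁/k₂)·C_A^-2.
= (1.31) / (1.17×7.140^2) = 1.310/59.65 = 0.0220.
The undesired path is higher order in A, so low C_A (CSTR or dilute feed) favours D.

0.0220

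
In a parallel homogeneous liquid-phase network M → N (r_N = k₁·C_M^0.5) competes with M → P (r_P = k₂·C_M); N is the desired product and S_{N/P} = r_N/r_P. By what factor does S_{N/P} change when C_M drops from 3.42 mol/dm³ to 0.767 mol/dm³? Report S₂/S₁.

S_{N/P} = (k₁/k₂)·C_M^-0.5, so S₂/S₁ = (C_{M,2}/C_{M,1})^-0.5.
= (0.767/3.42)^(-0.5) = (0.2243)^(-0.5) = 2.11.

2.11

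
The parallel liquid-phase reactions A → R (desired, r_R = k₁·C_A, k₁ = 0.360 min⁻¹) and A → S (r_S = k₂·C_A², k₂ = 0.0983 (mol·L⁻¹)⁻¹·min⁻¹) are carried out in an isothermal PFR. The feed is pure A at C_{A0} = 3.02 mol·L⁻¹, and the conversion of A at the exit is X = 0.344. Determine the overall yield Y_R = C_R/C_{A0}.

0.205

C_A = C_{A0}(1−X) = 1.981 mol·L⁻¹.
Along a PFR/batch, dC_R/dC_A = −r_R/(r_R+r_S) = −k₁/(k₁+k₂·C_A).
Integrating from C_{A0} to C_A: C_R = (0.360/0.0983)·ln[(0.360+0.0983·3.02)/(0.360+0.0983·1.98)] = 3.662·ln(0.6569/0.5547) = 0.6188 mol·L⁻¹.
Y_R = C_R/C_{A0} = 0.6188/3.02 = 0.205.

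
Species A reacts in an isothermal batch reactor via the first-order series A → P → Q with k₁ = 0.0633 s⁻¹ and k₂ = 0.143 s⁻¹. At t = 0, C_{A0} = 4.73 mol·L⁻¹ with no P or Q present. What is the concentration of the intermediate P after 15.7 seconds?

The intermediate concentration in a first-order A→B→C sequence is C_P = k₁C_{A0}(e^(−k₁t) − e^(−k₂t))/(k₂−k₁).
e^(−k₁t) = e^(−0.0633×15.7) = e^(−0.9938) = 0.3702; e^(−k₂t) = e^(−2.245) = 0.1059.
C_P = 0.0633×4.73/(0.143−0.0633) × (0.3702−0.1059) = 3.757×0.2642 = 0.9927 mol·L⁻¹.

0.993 mol·L⁻¹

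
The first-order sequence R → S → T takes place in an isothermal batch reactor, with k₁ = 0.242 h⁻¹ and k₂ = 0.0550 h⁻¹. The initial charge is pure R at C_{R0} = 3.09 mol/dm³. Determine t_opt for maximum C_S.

7.92 h

For first-order series the maximum of C_S occurs at t_opt = ln(k₂/k₁)/(k₂−k₁).
= ln(0.0550/0.242)/(0.0550−0.242) = ln(0.2273)/-0.1870 = -1.482/-0.1870 = 7.92 h.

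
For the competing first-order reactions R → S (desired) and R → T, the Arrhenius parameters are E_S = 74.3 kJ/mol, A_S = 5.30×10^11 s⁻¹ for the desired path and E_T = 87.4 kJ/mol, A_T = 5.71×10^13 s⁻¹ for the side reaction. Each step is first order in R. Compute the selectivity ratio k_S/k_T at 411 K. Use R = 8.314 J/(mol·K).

With equal orders, S_{S/T} = k_S/k_T = (A_S/A_T)·exp[(E_T−E_S)/(RT)].
(E_T−E_S)/(RT) = (87.4−74.3)×10³/(8.314×411) = 13100/3417 = 3.834.
k_S/k_T = (5.30×10^11/5.71×10^13)·exp(3.834) = 0.009282 × 46.23 = 0.429.

0.429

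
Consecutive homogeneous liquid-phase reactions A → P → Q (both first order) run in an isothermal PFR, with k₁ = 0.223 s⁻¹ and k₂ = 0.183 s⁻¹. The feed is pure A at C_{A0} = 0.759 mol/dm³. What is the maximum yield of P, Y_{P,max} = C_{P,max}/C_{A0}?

0.405

Evaluating C_P at τ_opt = ln(k₂/k₁)/(k₂−k₁) gives C_{P,max}/C_{A0} = (k₁/k₂)^[k₂/(k₂−k₁)].
= (0.223/0.183)^(0.183/(0.183−0.223)) = (1.219)^(-4.575) = 0.4048.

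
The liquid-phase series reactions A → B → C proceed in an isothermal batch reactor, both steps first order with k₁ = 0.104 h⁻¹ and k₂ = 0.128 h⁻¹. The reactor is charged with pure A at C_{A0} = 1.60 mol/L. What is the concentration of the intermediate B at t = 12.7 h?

For first-order series with pure A initially, C_B(t) = k₁C_{A0}/(k₂−k₁)·(e^(−k₁t) − e^(−k₂t)).
e^(−k₁t) = e^(−0.104×12.7) = e^(−1.321) = 0.2669; e^(−k₂t) = e^(−1.626) = 0.1968.
C_B = 0.104×1.60/(0.128−0.104) × (0.2669−0.1968) = 6.933×0.07013 = 0.4862 mol/L.

0.486 mol/L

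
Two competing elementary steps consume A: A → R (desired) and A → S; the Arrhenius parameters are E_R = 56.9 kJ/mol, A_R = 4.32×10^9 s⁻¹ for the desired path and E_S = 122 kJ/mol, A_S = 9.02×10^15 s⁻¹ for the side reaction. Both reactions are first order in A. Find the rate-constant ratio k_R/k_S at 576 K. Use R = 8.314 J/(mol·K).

0.384

k_R/k_S = (A_R/A_S)·exp[−(E_R−E_S)/(RT)] = (A_R/A_S)·exp[(E_S−E_R)/(RT)].
(E_S−E_R)/(RT) = (122−56.9)×10³/(8.314×576) = 65100/4789 = 13.59.
k_R/k_S = (4.32×10^9/9.02×10^15)·exp(13.59) = 4.789×10^-7 × 8.013×10^5 = 0.384.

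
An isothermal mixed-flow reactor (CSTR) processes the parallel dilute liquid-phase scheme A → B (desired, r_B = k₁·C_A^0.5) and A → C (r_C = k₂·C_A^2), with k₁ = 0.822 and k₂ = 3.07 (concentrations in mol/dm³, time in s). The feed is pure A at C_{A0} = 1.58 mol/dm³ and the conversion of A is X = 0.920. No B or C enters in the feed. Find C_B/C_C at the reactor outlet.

5.96

Exit C_A = C_{A0}(1−X) = 1.58×0.0800 = 0.1264 mol/dm³.
Rates in a CSTR are evaluated at the outlet concentration: r_B = 0.822×0.1264^0.5 = 0.2922, r_C = 3.07×0.1264^2 = 0.04905.
Overall selectivity = C_B/C_C = r_Bτ/(r_Cτ) = r_B/r_C = 5.96.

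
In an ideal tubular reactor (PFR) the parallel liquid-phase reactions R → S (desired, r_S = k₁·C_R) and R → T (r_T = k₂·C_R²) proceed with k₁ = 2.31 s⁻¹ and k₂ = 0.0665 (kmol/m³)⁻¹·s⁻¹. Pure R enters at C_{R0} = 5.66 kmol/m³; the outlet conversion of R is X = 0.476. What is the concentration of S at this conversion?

2.40 kmol/m³

C_R = C_{R0}(1−X) = 2.966 kmol/m³.
Along a PFR/batch, dC_S/dC_R = −r_S/(r_S+r_T) = −k₁/(k₁+k₂·C_R).
Integrating from C_{R0} to C_R: C_S = (2.31/0.0665)·ln[(2.31+0.0665·5.66)/(2.31+0.0665·2.97)] = 34.74·ln(2.686/2.507) = 2.398 kmol/m³.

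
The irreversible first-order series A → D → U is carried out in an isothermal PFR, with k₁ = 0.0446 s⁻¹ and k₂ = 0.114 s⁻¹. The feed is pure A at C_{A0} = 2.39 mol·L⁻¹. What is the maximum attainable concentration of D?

At the optimum, C_{D,max}/C_{A0} = (k₁/k₂)^[k₂/(k₂−k₁)].
= (0.0446/0.114)^(0.114/(0.114−0.0446)) = (0.3912)^(1.643) = 0.2140.
C_{D,max} = 0.2140×2.39 = 0.512 mol·L⁻¹.

0.512 mol·L⁻¹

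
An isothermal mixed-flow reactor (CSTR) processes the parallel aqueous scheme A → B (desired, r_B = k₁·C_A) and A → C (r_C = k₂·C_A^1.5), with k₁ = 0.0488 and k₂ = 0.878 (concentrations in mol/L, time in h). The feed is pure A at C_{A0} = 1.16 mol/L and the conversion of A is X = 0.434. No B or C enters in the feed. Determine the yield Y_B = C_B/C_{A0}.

0.0279

Exit C_A = C_{A0}(1−X) = 1.16×0.566 = 0.6566 mol/L.
Rates in a CSTR are evaluated at the outlet concentration: r_B = 0.0488×0.6566 = 0.03204, r_C = 0.878×0.6566^1.5 = 0.4671.
Fraction of consumed A going to B: r_B/(r_B+r_C) = 0.06419.
C_B = 0.06419·C_{A0}·X = 0.06419×1.16×0.434 = 0.0323 mol/L; Y_B = C_B/C_{A0} = 0.0279.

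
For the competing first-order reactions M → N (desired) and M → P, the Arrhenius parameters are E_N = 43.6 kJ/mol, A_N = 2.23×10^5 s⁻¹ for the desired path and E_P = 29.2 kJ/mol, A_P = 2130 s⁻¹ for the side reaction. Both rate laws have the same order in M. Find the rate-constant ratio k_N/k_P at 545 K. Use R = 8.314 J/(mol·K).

k_N/k_P = (A_N/A_P)·exp[−(E_N−E_P)/(RT)] = (A_N/A_P)·exp[(E_P−E_N)/(RT)].
(E_P−E_N)/(RT) = (29.2−43.6)×10³/(8.314×545) = -14400/4531 = -3.178.
k_N/k_P = (2.23×10^5/2130)·exp(-3.178) = 104.7 × 0.04167 = 4.36.

4.36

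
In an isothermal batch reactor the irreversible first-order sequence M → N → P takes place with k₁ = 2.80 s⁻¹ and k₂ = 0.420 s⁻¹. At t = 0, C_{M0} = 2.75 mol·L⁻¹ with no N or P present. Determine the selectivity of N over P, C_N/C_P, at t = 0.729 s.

The intermediate concentration in a first-order A→B→C sequence is C_N = k₁C_{M0}(e^(−k₁t) − e^(−k₂t))/(k₂−k₁).
e^(−k₁t) = e^(−2.80×0.729) = e^(−2.041) = 0.1299; e^(−k₂t) = e^(−0.3062) = 0.7363.
C_N = 2.80×2.75/(0.420−2.80) × (0.1299−0.7363) = (-3.235)×(-0.6064) = 1.962 mol·L⁻¹.
C_M = C_{M0}e^(−k₁t) = 0.3572 mol·L⁻¹, so C_P = C_{M0}−C_M−C_N = 0.4310 mol·L⁻¹; C_N/C_P = 4.55.

4.55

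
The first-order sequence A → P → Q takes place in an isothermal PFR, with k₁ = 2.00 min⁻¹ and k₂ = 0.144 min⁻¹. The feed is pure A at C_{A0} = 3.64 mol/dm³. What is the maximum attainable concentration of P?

2.97 mol/dm³

Evaluating C_P at τ_opt = ln(k₂/k₁)/(k₂−k₁) gives C_{P,max}/C_{A0} = (k₁/k₂)^[k₂/(k₂−k₁)].
= (2.00/0.144)^(0.144/(0.144−2.00)) = (13.89)^(-0.07759) = 0.8154.
C_{P,max} = 0.8154×3.64 = 2.97 mol/dm³.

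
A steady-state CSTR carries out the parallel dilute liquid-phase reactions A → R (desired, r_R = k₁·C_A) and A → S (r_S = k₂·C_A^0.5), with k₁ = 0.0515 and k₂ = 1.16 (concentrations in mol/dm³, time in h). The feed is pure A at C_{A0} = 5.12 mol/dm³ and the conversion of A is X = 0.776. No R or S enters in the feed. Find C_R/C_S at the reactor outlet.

Exit C_A = C_{A0}(1−X) = 5.12×0.224 = 1.147 mol/dm³.
Rates in a CSTR are evaluated at the outlet concentration: r_R = 0.0515×1.147 = 0.05906, r_S = 1.16×1.147^0.5 = 1.242.
Overall selectivity = C_R/C_S = r_Rτ/(r_Sτ) = r_R/r_S = 0.0475.

0.0475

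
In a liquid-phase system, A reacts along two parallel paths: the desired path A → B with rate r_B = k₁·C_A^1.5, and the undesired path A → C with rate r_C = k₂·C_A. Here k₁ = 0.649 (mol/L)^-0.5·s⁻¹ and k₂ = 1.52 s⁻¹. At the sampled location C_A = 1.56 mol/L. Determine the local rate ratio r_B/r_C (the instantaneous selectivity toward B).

S_{B/C} = r_B/r_C = (k₁·C_A^1.5)/(k₂·C_A) = (k₁/k₂)·C_A^0.5.
= (0.649×1.560^1.5) / (1.52×1.560) = 1.265/2.371 = 0.533.

0.533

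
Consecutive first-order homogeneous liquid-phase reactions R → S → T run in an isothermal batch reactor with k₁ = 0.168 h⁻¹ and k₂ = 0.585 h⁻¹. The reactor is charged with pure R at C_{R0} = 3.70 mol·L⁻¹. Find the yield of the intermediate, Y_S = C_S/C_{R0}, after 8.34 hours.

Solving the coupled first-order balances gives C_S(t) = [k₁/(k₂−k₁)]·C_{R0}·(e^(−k₁t) − e^(−k₂t)).
e^(−k₁t) = e^(−0.168×8.34) = e^(−1.401) = 0.2463; e^(−k₂t) = e^(−4.879) = 0.007605.
C_S = 0.168×3.70/(0.585−0.168) × (0.2463−0.007605) = 1.491×0.2387 = 0.3558 mol·L⁻¹.
Y_S = C_S/C_{R0} = 0.3558/3.70 = 0.0962.

0.0962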